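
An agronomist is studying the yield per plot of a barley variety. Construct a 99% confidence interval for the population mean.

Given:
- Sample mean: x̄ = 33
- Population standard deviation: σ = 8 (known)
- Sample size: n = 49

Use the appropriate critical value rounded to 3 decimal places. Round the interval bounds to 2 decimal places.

The population standard deviation σ is known, so use a z-interval (standard normal critical value).

For 99% confidence, z* = 2.576 (from standard normal table)

Standard error: SE = σ/√n = 8/√49 = 1.142857

Margin of error: E = z* × SE = 2.576 × 1.142857 = 2.9440

Z-interval: x̄ ± E = 33 ± 2.9440 = (30.0560, 35.9440)

Rounded to 2 decimal places:

(30.06, 35.94)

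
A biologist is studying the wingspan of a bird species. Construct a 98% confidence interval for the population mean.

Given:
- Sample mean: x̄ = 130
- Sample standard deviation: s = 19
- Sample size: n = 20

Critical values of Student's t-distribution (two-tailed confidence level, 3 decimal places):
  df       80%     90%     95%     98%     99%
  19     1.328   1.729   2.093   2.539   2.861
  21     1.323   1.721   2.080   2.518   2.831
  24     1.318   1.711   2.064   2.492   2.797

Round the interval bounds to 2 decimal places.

The population standard deviation σ is unknown (only the sample standard deviation s is given), so use a t-interval with df = n - 1 = 20 - 1 = 19.

For 98% confidence with df = 19, t* = 2.539 (from t-table)

Standard error: SE = s/√n = 19/√20 = 4.248529

Margin of error: E = t* × SE = 2.539 × 4.248529 = 10.7870

T-interval: x̄ ± E = 130 ± 10.7870 = (119.2130, 140.7870)

Rounded to 2 decimal places:

(119.21, 140.79)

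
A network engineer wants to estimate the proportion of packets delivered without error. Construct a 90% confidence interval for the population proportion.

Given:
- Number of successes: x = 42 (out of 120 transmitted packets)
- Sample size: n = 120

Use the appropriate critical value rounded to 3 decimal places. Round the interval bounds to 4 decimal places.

Sample proportion: p̂ = 42/120 = 0.350000

Check conditions for normal approximation:
  np̂ = 42 ≥ 10 ✓
  n(1-p̂) = 78 ≥ 10 ✓

The sample is large enough, so use a z-interval (normal approximation) for the proportion.

For 90% confidence, z* = 1.645 (from standard normal table)

Standard error: SE = √(p̂(1-p̂)/n) = √(0.350000×0.650000/120) = 0.04354117

Margin of error: E = z* × SE = 1.645 × 0.04354117 = 0.071625

Z-interval: p̂ ± E = 0.350000 ± 0.071625 = (0.278375, 0.421625)

Rounded to 4 decimal places:

(0.2784, 0.4216)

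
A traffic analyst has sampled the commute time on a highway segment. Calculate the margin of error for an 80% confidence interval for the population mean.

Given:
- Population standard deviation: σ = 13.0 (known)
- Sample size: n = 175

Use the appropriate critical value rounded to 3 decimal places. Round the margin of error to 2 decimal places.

The population standard deviation σ is known, so use the z-interval margin of error formula.

For 80% confidence, z* = 1.282 (from standard normal table)

Margin of error formula for z-interval: E = z* × σ/√n

E = 1.282 × 13.0/√175
  = 1.282 × 0.982708
  = 1.2598

Rounded to 2 decimal places:

1.26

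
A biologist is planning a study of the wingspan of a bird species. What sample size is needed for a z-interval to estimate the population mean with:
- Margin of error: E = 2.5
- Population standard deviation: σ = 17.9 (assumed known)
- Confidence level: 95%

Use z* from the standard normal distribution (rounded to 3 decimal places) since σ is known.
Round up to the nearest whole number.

Using z* since population σ is known (z-interval formula).

For 95% confidence, z* = 1.96 (from standard normal table)

Sample size formula for z-interval: n = (z*σ/E)²

n = (1.96 × 17.9 / 2.5)²
  = (14.033600)²
  = 196.9419

Round up to the nearest whole number: n = 197

197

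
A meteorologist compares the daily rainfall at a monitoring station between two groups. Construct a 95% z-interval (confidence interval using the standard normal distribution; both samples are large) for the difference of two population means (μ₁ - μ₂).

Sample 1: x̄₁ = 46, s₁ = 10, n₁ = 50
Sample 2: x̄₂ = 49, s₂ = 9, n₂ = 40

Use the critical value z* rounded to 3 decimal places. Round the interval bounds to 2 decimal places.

Both samples are large (n₁ = 50 ≥ 30, n₂ = 40 ≥ 30), so a z-interval for the difference of means applies.

Point estimate: x̄₁ - x̄₂ = 46 - 49 = -3

Standard error: SE = √(s₁²/n₁ + s₂²/n₂)
= √(10²/50 + 9²/40)
= √(2.000000 + 2.025000)
= 2.006240

For 95% confidence, z* = 1.96 (from standard normal table)
Margin of error: E = z* × SE = 1.96 × 2.006240 = 3.9322

Z-interval: (x̄₁ - x̄₂) ± E = -3 ± 3.9322 = (-6.9322, 0.9322)

Rounded to 2 decimal places:

(-6.93, 0.93)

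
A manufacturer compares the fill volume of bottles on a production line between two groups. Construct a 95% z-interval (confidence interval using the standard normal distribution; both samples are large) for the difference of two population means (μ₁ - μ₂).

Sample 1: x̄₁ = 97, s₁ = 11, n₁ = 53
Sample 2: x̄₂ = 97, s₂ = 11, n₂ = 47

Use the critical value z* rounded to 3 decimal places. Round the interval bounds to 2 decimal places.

Both samples are large (n₁ = 53 ≥ 30, n₂ = 47 ≥ 30), so a z-interval for the difference of means applies.

Point estimate: x̄₁ - x̄₂ = 97 - 97 = 0

Standard error: SE = √(s₁²/n₁ + s₂²/n₂)
= √(11²/53 + 11²/47)
= √(2.283019 + 2.574468)
= 2.203971

For 95% confidence, z* = 1.96 (from standard normal table)
Margin of error: E = z* × SE = 1.96 × 2.203971 = 4.3198

Z-interval: (x̄₁ - x̄₂) ± E = 0 ± 4.3198 = (-4.3198, 4.3198)

Rounded to 2 decimal places:

(-4.32, 4.32)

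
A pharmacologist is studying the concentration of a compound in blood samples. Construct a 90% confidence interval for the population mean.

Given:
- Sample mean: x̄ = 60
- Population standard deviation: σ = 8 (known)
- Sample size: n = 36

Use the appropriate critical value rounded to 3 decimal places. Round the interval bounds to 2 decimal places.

The population standard deviation σ is known, so use a z-interval (standard normal critical value).

For 90% confidence, z* = 1.645 (from standard normal table)

Standard error: SE = σ/√n = 8/√36 = 1.333333

Margin of error: E = z* × SE = 1.645 × 1.333333 = 2.1933

Z-interval: x̄ ± E = 60 ± 2.1933 = (57.8067, 62.1933)

Rounded to 2 decimal places:

(57.81, 62.19)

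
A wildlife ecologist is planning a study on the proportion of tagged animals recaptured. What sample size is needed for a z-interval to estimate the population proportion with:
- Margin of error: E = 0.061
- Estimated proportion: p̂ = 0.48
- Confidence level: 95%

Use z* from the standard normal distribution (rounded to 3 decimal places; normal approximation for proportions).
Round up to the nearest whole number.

Using z* for proportion z-interval (normal approximation).

For 95% confidence, z* = 1.96 (from standard normal table)

Sample size formula for proportion z-interval: n = z*²p̂(1-p̂)/E²

n = 1.96² × 0.48 × 0.52 / 0.061²
  = 3.8416 × 0.2496 / 0.003721
  = 257.6897

Round up to the nearest whole number: n = 258

258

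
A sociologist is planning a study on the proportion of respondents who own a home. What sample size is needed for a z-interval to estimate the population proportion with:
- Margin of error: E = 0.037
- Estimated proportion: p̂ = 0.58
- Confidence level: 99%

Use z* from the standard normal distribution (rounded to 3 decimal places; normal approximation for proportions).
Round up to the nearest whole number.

Using z* for proportion z-interval (normal approximation).

For 99% confidence, z* = 2.576 (from standard normal table)

Sample size formula for proportion z-interval: n = z*²p̂(1-p̂)/E²

n = 2.576² × 0.58 × 0.42 / 0.037²
  = 6.635776 × 0.2436 / 0.001369
  = 1180.7707

Round up to the nearest whole number: n = 1181

1181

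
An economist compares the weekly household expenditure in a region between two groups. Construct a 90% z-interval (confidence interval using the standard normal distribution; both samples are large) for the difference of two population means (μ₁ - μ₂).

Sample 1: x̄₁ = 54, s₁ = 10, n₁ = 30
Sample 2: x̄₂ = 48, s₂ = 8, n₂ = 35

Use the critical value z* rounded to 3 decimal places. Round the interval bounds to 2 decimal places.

Both samples are large (n₁ = 30 ≥ 30, n₂ = 35 ≥ 30), so a z-interval for the difference of means applies.

Point estimate: x̄₁ - x̄₂ = 54 - 48 = 6

Standard error: SE = √(s₁²/n₁ + s₂²/n₂)
= √(10²/30 + 8²/35)
= √(3.333333 + 1.828571)
= 2.271983

For 90% confidence, z* = 1.645 (from standard normal table)
Margin of error: E = z* × SE = 1.645 × 2.271983 = 3.7374

Z-interval: (x̄₁ - x̄₂) ± E = 6 ± 3.7374 = (2.2626, 9.7374)

Rounded to 2 decimal places:

(2.26, 9.74)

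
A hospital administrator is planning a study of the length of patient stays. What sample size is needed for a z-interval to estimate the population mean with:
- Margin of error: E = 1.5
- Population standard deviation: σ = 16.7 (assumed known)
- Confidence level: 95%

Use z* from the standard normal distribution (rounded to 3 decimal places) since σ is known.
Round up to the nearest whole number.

Using z* since population σ is known (z-interval formula).

For 95% confidence, z* = 1.96 (from standard normal table)

Sample size formula for z-interval: n = (z*σ/E)²

n = (1.96 × 16.7 / 1.5)²
  = (21.821333)²
  = 476.1706

Round up to the nearest whole number: n = 477

477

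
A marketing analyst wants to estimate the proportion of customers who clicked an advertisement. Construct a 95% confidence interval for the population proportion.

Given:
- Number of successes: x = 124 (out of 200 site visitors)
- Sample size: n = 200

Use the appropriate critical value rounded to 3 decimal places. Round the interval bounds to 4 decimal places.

Sample proportion: p̂ = 124/200 = 0.620000

Check conditions for normal approximation:
  np̂ = 124 ≥ 10 ✓
  n(1-p̂) = 76 ≥ 10 ✓

The sample is large enough, so use a z-interval (normal approximation) for the proportion.

For 95% confidence, z* = 1.96 (from standard normal table)

Standard error: SE = √(p̂(1-p̂)/n) = √(0.620000×0.380000/200) = 0.03432200

Margin of error: E = z* × SE = 1.96 × 0.03432200 = 0.067271

Z-interval: p̂ ± E = 0.620000 ± 0.067271 = (0.552729, 0.687271)

Rounded to 4 decimal places:

(0.5527, 0.6873)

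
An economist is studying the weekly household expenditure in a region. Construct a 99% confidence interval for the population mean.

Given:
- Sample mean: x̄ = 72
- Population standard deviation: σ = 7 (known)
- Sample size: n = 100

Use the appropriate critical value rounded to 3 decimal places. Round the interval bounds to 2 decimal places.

The population standard deviation σ is known, so use a z-interval (standard normal critical value).

For 99% confidence, z* = 2.576 (from standard normal table)

Standard error: SE = σ/√n = 7/√100 = 0.700000

Margin of error: E = z* × SE = 2.576 × 0.700000 = 1.8032

Z-interval: x̄ ± E = 72 ± 1.8032 = (70.1968, 73.8032)

Rounded to 2 decimal places:

(70.20, 73.80)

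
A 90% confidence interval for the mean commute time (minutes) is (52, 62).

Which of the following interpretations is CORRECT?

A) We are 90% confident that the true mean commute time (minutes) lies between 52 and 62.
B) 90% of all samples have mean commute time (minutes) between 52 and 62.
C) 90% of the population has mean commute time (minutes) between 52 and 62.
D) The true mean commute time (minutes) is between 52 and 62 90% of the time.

A confidence interval represents our confidence in the procedure, not a probability statement about the parameter.

Key concept: If we repeated this sampling process many times and computed a 90% CI each time, about 90% of those intervals would contain the true population parameter.

For this specific interval (52, 62):
- Midpoint (point estimate): 57
- Margin of error: 5

The correct interpretation is the one stating confidence that the true parameter lies in the interval — option A.

A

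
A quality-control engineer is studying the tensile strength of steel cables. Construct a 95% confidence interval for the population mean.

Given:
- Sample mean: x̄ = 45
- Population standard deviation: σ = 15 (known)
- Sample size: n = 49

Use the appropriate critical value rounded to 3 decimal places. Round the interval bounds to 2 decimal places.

The population standard deviation σ is known, so use a z-interval (standard normal critical value).

For 95% confidence, z* = 1.96 (from standard normal table)

Standard error: SE = σ/√n = 15/√49 = 2.142857

Margin of error: E = z* × SE = 1.96 × 2.142857 = 4.2000

Z-interval: x̄ ± E = 45 ± 4.2000 = (40.8000, 49.2000)

Rounded to 2 decimal places:

(40.80, 49.20)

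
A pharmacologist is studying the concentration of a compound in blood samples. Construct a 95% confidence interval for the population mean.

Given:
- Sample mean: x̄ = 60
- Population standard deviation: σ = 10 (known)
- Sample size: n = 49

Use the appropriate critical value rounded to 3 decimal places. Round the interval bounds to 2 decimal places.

The population standard deviation σ is known, so use a z-interval (standard normal critical value).

For 95% confidence, z* = 1.96 (from standard normal table)

Standard error: SE = σ/√n = 10/√49 = 1.428571

Margin of error: E = z* × SE = 1.96 × 1.428571 = 2.8000

Z-interval: x̄ ± E = 60 ± 2.8000 = (57.2000, 62.8000)

Rounded to 2 decimal places:

(57.20, 62.80)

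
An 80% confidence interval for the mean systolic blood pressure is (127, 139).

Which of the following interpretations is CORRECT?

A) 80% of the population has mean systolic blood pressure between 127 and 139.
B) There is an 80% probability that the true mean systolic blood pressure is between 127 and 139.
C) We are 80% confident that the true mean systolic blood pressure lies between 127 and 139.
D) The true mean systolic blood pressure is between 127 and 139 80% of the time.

A confidence interval represents our confidence in the procedure, not a probability statement about the parameter.

Key concept: If we repeated this sampling process many times and computed an 80% CI each time, about 80% of those intervals would contain the true population parameter.

For this specific interval (127, 139):
- Midpoint (point estimate): 133
- Margin of error: 6

The correct interpretation is the one stating confidence that the true parameter lies in the interval — option C.

C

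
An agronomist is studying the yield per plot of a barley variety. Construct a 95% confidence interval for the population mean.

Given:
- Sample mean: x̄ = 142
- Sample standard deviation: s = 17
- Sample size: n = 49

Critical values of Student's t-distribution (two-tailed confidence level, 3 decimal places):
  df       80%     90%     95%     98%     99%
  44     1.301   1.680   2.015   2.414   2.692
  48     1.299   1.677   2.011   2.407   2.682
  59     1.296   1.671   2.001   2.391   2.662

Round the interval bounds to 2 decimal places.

The population standard deviation σ is unknown (only the sample standard deviation s is given), so use a t-interval with df = n - 1 = 49 - 1 = 48.

For 95% confidence with df = 48, t* = 2.011 (from t-table)

Standard error: SE = s/√n = 17/√49 = 2.428571

Margin of error: E = t* × SE = 2.011 × 2.428571 = 4.8839

T-interval: x̄ ± E = 142 ± 4.8839 = (137.1161, 146.8839)

Rounded to 2 decimal places:

(137.12, 146.88)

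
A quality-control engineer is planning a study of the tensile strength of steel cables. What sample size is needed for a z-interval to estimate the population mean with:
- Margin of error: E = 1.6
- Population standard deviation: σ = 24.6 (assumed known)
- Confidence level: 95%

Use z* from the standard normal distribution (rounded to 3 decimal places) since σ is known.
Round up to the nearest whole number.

Using z* since population σ is known (z-interval formula).

For 95% confidence, z* = 1.96 (from standard normal table)

Sample size formula for z-interval: n = (z*σ/E)²

n = (1.96 × 24.6 / 1.6)²
  = (30.135000)²
  = 908.1182

Round up to the nearest whole number: n = 909

909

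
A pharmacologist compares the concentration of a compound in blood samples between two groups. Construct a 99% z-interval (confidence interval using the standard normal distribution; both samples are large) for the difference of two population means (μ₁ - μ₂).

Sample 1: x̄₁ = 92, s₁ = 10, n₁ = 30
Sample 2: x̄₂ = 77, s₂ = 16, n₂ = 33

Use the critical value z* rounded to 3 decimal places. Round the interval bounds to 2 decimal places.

Both samples are large (n₁ = 30 ≥ 30, n₂ = 33 ≥ 30), so a z-interval for the difference of means applies.

Point estimate: x̄₁ - x̄₂ = 92 - 77 = 15

Standard error: SE = √(s₁²/n₁ + s₂²/n₂)
= √(10²/30 + 16²/33)
= √(3.333333 + 7.757576)
= 3.330302

For 99% confidence, z* = 2.576 (from standard normal table)
Margin of error: E = z* × SE = 2.576 × 3.330302 = 8.5789

Z-interval: (x̄₁ - x̄₂) ± E = 15 ± 8.5789 = (6.4211, 23.5789)

Rounded to 2 decimal places:

(6.42, 23.58)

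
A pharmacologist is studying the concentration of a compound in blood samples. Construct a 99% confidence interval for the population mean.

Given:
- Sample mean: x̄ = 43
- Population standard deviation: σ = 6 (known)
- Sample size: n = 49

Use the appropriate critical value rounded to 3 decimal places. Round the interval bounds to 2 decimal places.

The population standard deviation σ is known, so use a z-interval (standard normal critical value).

For 99% confidence, z* = 2.576 (from standard normal table)

Standard error: SE = σ/√n = 6/√49 = 0.857143

Margin of error: E = z* × SE = 2.576 × 0.857143 = 2.2080

Z-interval: x̄ ± E = 43 ± 2.2080 = (40.7920, 45.2080)

Rounded to 2 decimal places:

(40.79, 45.21)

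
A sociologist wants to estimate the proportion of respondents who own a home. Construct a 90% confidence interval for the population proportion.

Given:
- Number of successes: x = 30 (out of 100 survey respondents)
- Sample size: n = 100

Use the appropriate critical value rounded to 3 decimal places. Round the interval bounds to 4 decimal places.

Sample proportion: p̂ = 30/100 = 0.300000

Check conditions for normal approximation:
  np̂ = 30 ≥ 10 ✓
  n(1-p̂) = 70 ≥ 10 ✓

The sample is large enough, so use a z-interval (normal approximation) for the proportion.

For 90% confidence, z* = 1.645 (from standard normal table)

Standard error: SE = √(p̂(1-p̂)/n) = √(0.300000×0.700000/100) = 0.04582576

Margin of error: E = z* × SE = 1.645 × 0.04582576 = 0.075383

Z-interval: p̂ ± E = 0.300000 ± 0.075383 = (0.224617, 0.375383)

Rounded to 4 decimal places:

(0.2246, 0.3754)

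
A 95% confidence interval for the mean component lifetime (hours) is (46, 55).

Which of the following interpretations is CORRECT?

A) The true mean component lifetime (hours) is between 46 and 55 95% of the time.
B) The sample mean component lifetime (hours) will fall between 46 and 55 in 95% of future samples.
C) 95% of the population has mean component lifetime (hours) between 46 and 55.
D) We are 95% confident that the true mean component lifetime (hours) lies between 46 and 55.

A confidence interval represents our confidence in the procedure, not a probability statement about the parameter.

Key concept: If we repeated this sampling process many times and computed a 95% CI each time, about 95% of those intervals would contain the true population parameter.

For this specific interval (46, 55):
- Midpoint (point estimate): 50.5
- Margin of error: 4.5

The correct interpretation is the one stating confidence that the true parameter lies in the interval — option D.

D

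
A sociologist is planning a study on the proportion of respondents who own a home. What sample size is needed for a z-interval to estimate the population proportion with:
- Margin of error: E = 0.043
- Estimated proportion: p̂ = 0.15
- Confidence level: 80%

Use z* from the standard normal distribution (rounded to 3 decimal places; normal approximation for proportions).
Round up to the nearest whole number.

Using z* for proportion z-interval (normal approximation).

For 80% confidence, z* = 1.282 (from standard normal table)

Sample size formula for proportion z-interval: n = z*²p̂(1-p̂)/E²

n = 1.282² × 0.15 × 0.85 / 0.043²
  = 1.643524 × 0.1275 / 0.001849
  = 113.3312

Round up to the nearest whole number: n = 114

114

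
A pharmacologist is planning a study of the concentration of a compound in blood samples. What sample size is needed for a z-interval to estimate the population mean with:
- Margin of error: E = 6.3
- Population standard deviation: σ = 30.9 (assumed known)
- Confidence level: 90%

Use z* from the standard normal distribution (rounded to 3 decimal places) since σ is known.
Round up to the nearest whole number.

Using z* since population σ is known (z-interval formula).

For 90% confidence, z* = 1.645 (from standard normal table)

Sample size formula for z-interval: n = (z*σ/E)²

n = (1.645 × 30.9 / 6.3)²
  = (8.068333)²
  = 65.0980

Round up to the nearest whole number: n = 66

66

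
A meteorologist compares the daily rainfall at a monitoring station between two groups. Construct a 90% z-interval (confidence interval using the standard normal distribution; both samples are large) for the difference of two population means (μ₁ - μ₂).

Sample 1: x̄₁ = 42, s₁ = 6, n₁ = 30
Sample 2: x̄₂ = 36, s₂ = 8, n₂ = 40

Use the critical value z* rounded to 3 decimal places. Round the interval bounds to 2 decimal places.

Both samples are large (n₁ = 30 ≥ 30, n₂ = 40 ≥ 30), so a z-interval for the difference of means applies.

Point estimate: x̄₁ - x̄₂ = 42 - 36 = 6

Standard error: SE = √(s₁²/n₁ + s₂²/n₂)
= √(6²/30 + 8²/40)
= √(1.200000 + 1.600000)
= 1.673320

For 90% confidence, z* = 1.645 (from standard normal table)
Margin of error: E = z* × SE = 1.645 × 1.673320 = 2.7526

Z-interval: (x̄₁ - x̄₂) ± E = 6 ± 2.7526 = (3.2474, 8.7526)

Rounded to 2 decimal places:

(3.25, 8.75)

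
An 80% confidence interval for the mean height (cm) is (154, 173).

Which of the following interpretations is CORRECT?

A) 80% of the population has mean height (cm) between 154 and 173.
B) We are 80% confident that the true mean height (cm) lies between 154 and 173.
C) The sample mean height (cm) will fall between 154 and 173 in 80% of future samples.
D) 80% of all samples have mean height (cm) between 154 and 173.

A confidence interval represents our confidence in the procedure, not a probability statement about the parameter.

Key concept: If we repeated this sampling process many times and computed an 80% CI each time, about 80% of those intervals would contain the true population parameter.

For this specific interval (154, 173):
- Midpoint (point estimate): 163.5
- Margin of error: 9.5

The correct interpretation is the one stating confidence that the true parameter lies in the interval — option B.

B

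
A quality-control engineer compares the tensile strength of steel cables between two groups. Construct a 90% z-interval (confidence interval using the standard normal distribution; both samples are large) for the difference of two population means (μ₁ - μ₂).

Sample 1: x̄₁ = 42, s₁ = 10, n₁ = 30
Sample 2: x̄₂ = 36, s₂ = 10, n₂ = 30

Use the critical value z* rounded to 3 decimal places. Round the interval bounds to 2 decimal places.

Both samples are large (n₁ = 30 ≥ 30, n₂ = 30 ≥ 30), so a z-interval for the difference of means applies.

Point estimate: x̄₁ - x̄₂ = 42 - 36 = 6

Standard error: SE = √(s₁²/n₁ + s₂²/n₂)
= √(10²/30 + 10²/30)
= √(3.333333 + 3.333333)
= 2.581989

For 90% confidence, z* = 1.645 (from standard normal table)
Margin of error: E = z* × SE = 1.645 × 2.581989 = 4.2474

Z-interval: (x̄₁ - x̄₂) ± E = 6 ± 4.2474 = (1.7526, 10.2474)

Rounded to 2 decimal places:

(1.75, 10.25)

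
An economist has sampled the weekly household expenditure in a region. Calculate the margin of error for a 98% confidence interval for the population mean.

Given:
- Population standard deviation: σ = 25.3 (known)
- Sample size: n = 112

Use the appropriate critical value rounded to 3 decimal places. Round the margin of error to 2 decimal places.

The population standard deviation σ is known, so use the z-interval margin of error formula.

For 98% confidence, z* = 2.326 (from standard normal table)

Margin of error formula for z-interval: E = z* × σ/√n

E = 2.326 × 25.3/√112
  = 2.326 × 2.390625
  = 5.5606

Rounded to 2 decimal places:

5.56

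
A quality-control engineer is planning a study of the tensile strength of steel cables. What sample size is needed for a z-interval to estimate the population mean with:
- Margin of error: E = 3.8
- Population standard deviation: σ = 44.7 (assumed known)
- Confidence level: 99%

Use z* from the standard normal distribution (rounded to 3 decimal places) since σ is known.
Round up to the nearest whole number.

Using z* since population σ is known (z-interval formula).

For 99% confidence, z* = 2.576 (from standard normal table)

Sample size formula for z-interval: n = (z*σ/E)²

n = (2.576 × 44.7 / 3.8)²
  = (30.301895)²
  = 918.2048

Round up to the nearest whole number: n = 919

919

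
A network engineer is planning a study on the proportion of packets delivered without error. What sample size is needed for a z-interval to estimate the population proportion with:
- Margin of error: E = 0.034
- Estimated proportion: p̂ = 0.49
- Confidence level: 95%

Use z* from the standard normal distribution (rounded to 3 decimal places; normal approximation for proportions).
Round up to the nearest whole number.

Using z* for proportion z-interval (normal approximation).

For 95% confidence, z* = 1.96 (from standard normal table)

Sample size formula for proportion z-interval: n = z*²p̂(1-p̂)/E²

n = 1.96² × 0.49 × 0.51 / 0.034²
  = 3.8416 × 0.2499 / 0.001156
  = 830.4635

Round up to the nearest whole number: n = 831

831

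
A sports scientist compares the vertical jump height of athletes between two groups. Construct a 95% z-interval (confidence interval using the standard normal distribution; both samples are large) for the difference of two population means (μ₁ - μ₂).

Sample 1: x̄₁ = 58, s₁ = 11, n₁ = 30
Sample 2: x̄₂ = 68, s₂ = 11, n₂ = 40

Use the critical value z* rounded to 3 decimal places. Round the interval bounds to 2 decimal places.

Both samples are large (n₁ = 30 ≥ 30, n₂ = 40 ≥ 30), so a z-interval for the difference of means applies.

Point estimate: x̄₁ - x̄₂ = 58 - 68 = -10

Standard error: SE = √(s₁²/n₁ + s₂²/n₂)
= √(11²/30 + 11²/40)
= √(4.033333 + 3.025000)
= 2.656752

For 95% confidence, z* = 1.96 (from standard normal table)
Margin of error: E = z* × SE = 1.96 × 2.656752 = 5.2072

Z-interval: (x̄₁ - x̄₂) ± E = -10 ± 5.2072 = (-15.2072, -4.7928)

Rounded to 2 decimal places:

(-15.21, -4.79)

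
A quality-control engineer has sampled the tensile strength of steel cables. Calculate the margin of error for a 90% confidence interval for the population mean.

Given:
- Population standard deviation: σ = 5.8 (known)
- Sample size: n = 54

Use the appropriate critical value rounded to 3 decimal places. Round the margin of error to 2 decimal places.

The population standard deviation σ is known, so use the z-interval margin of error formula.

For 90% confidence, z* = 1.645 (from standard normal table)

Margin of error formula for z-interval: E = z* × σ/√n

E = 1.645 × 5.8/√54
  = 1.645 × 0.789280
  = 1.2984

Rounded to 2 decimal places:

1.30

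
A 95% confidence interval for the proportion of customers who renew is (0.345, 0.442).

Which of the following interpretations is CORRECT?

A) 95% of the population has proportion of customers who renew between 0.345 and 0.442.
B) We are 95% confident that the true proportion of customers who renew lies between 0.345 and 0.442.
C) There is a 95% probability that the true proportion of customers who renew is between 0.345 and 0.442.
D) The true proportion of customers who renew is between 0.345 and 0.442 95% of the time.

A confidence interval represents our confidence in the procedure, not a probability statement about the parameter.

Key concept: If we repeated this sampling process many times and computed a 95% CI each time, about 95% of those intervals would contain the true population parameter.

For this specific interval (0.345, 0.442):
- Midpoint (point estimate): 0.3935
- Margin of error: 0.0485

The correct interpretation is the one stating confidence that the true parameter lies in the interval — option B.

B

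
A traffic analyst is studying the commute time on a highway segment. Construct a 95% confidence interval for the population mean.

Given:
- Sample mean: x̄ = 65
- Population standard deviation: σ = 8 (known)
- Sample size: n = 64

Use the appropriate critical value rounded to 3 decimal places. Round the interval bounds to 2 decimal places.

The population standard deviation σ is known, so use a z-interval (standard normal critical value).

For 95% confidence, z* = 1.96 (from standard normal table)

Standard error: SE = σ/√n = 8/√64 = 1.000000

Margin of error: E = z* × SE = 1.96 × 1.000000 = 1.9600

Z-interval: x̄ ± E = 65 ± 1.9600 = (63.0400, 66.9600)

Rounded to 2 decimal places:

(63.04, 66.96)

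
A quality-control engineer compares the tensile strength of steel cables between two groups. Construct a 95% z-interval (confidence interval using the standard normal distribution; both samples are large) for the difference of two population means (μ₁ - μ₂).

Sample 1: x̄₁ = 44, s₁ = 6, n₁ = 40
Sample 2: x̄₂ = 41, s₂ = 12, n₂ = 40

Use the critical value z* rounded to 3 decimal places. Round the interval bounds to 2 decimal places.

Both samples are large (n₁ = 40 ≥ 30, n₂ = 40 ≥ 30), so a z-interval for the difference of means applies.

Point estimate: x̄₁ - x̄₂ = 44 - 41 = 3

Standard error: SE = √(s₁²/n₁ + s₂²/n₂)
= √(6²/40 + 12²/40)
= √(0.900000 + 3.600000)
= 2.121320

For 95% confidence, z* = 1.96 (from standard normal table)
Margin of error: E = z* × SE = 1.96 × 2.121320 = 4.1578

Z-interval: (x̄₁ - x̄₂) ± E = 3 ± 4.1578 = (-1.1578, 7.1578)

Rounded to 2 decimal places:

(-1.16, 7.16)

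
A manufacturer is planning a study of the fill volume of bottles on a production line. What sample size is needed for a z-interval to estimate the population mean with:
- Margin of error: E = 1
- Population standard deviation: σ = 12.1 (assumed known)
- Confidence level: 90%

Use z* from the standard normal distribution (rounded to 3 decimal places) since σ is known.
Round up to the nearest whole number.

Using z* since population σ is known (z-interval formula).

For 90% confidence, z* = 1.645 (from standard normal table)

Sample size formula for z-interval: n = (z*σ/E)²

n = (1.645 × 12.1 / 1)²
  = (19.904500)²
  = 396.1891

Round up to the nearest whole number: n = 397

397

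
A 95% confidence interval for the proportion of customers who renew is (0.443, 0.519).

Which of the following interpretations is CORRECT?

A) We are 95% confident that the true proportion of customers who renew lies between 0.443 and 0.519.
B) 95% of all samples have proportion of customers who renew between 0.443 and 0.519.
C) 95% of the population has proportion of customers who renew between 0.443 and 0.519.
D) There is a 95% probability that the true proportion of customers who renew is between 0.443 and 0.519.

A confidence interval represents our confidence in the procedure, not a probability statement about the parameter.

Key concept: If we repeated this sampling process many times and computed a 95% CI each time, about 95% of those intervals would contain the true population parameter.

For this specific interval (0.443, 0.519):
- Midpoint (point estimate): 0.481
- Margin of error: 0.038

The correct interpretation is the one stating confidence that the true parameter lies in the interval — option A.

A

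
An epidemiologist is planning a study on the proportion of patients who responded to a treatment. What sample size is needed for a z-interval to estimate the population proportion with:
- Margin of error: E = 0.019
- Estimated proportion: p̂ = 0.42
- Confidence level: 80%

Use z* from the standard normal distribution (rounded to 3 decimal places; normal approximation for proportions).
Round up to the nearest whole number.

Using z* for proportion z-interval (normal approximation).

For 80% confidence, z* = 1.282 (from standard normal table)

Sample size formula for proportion z-interval: n = z*²p̂(1-p̂)/E²

n = 1.282² × 0.42 × 0.58 / 0.019²
  = 1.643524 × 0.2436 / 0.000361
  = 1109.0372

Round up to the nearest whole number: n = 1110

1110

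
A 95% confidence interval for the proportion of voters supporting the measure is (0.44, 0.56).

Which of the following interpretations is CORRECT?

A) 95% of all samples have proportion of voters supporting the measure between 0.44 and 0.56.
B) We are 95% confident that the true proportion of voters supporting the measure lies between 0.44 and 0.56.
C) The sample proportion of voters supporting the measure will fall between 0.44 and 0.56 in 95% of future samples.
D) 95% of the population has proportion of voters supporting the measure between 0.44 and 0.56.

A confidence interval represents our confidence in the procedure, not a probability statement about the parameter.

Key concept: If we repeated this sampling process many times and computed a 95% CI each time, about 95% of those intervals would contain the true population parameter.

For this specific interval (0.44, 0.56):
- Midpoint (point estimate): 0.5
- Margin of error: 0.06

The correct interpretation is the one stating confidence that the true parameter lies in the interval — option B.

B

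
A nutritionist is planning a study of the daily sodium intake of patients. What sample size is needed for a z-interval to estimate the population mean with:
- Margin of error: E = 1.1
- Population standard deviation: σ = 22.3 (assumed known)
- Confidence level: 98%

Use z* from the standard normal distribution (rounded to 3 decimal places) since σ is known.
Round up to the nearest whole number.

Using z* since population σ is known (z-interval formula).

For 98% confidence, z* = 2.326 (from standard normal table)

Sample size formula for z-interval: n = (z*σ/E)²

n = (2.326 × 22.3 / 1.1)²
  = (47.154364)²
  = 2223.5340

Round up to the nearest whole number: n = 2224

2224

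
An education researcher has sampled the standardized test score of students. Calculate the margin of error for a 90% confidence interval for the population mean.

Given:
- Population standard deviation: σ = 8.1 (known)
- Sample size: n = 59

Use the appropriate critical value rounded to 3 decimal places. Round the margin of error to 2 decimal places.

The population standard deviation σ is known, so use the z-interval margin of error formula.

For 90% confidence, z* = 1.645 (from standard normal table)

Margin of error formula for z-interval: E = z* × σ/√n

E = 1.645 × 8.1/√59
  = 1.645 × 1.054530
  = 1.7347

Rounded to 2 decimal places:

1.73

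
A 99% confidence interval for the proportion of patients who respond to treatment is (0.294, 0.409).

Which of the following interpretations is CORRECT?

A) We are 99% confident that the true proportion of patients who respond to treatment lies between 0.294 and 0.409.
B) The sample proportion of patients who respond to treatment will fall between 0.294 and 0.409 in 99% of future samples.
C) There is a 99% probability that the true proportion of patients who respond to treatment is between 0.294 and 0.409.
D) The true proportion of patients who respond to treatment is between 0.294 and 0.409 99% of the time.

A confidence interval represents our confidence in the procedure, not a probability statement about the parameter.

Key concept: If we repeated this sampling process many times and computed a 99% CI each time, about 99% of those intervals would contain the true population parameter.

For this specific interval (0.294, 0.409):
- Midpoint (point estimate): 0.3515
- Margin of error: 0.0575

The correct interpretation is the one stating confidence that the true parameter lies in the interval — option A.

A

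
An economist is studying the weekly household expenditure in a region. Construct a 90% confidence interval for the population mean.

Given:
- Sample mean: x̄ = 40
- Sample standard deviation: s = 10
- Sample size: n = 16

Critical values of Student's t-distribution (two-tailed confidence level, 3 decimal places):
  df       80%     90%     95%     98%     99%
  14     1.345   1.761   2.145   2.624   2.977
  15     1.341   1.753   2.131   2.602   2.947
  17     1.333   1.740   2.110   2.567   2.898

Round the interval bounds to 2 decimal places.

The population standard deviation σ is unknown (only the sample standard deviation s is given), so use a t-interval with df = n - 1 = 16 - 1 = 15.

For 90% confidence with df = 15, t* = 1.753 (from t-table)

Standard error: SE = s/√n = 10/√16 = 2.500000

Margin of error: E = t* × SE = 1.753 × 2.500000 = 4.3825

T-interval: x̄ ± E = 40 ± 4.3825 = (35.6175, 44.3825)

Rounded to 2 decimal places:

(35.62, 44.38)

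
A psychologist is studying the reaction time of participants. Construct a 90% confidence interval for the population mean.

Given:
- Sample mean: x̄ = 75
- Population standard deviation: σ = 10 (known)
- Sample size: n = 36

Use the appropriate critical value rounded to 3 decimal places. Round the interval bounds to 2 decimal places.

The population standard deviation σ is known, so use a z-interval (standard normal critical value).

For 90% confidence, z* = 1.645 (from standard normal table)

Standard error: SE = σ/√n = 10/√36 = 1.666667

Margin of error: E = z* × SE = 1.645 × 1.666667 = 2.7417

Z-interval: x̄ ± E = 75 ± 2.7417 = (72.2583, 77.7417)

Rounded to 2 decimal places:

(72.26, 77.74)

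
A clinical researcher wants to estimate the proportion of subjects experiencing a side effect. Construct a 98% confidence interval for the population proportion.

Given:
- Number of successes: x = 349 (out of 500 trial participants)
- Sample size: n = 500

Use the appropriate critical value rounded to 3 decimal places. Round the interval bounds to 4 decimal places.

Sample proportion: p̂ = 349/500 = 0.698000

Check conditions for normal approximation:
  np̂ = 349 ≥ 10 ✓
  n(1-p̂) = 151 ≥ 10 ✓

The sample is large enough, so use a z-interval (normal approximation) for the proportion.

For 98% confidence, z* = 2.326 (from standard normal table)

Standard error: SE = √(p̂(1-p̂)/n) = √(0.698000×0.302000/500) = 0.02053271

Margin of error: E = z* × SE = 2.326 × 0.02053271 = 0.047759

Z-interval: p̂ ± E = 0.698000 ± 0.047759 = (0.650241, 0.745759)

Rounded to 4 decimal places:

(0.6502, 0.7458)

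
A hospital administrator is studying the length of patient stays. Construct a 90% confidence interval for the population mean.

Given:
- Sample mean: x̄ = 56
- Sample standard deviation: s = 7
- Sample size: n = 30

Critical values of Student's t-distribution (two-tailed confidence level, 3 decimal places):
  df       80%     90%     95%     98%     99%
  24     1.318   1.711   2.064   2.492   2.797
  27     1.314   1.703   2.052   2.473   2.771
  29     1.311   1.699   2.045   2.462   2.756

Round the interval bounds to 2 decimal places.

The population standard deviation σ is unknown (only the sample standard deviation s is given), so use a t-interval with df = n - 1 = 30 - 1 = 29.

For 90% confidence with df = 29, t* = 1.699 (from t-table)

Standard error: SE = s/√n = 7/√30 = 1.278019

Margin of error: E = t* × SE = 1.699 × 1.278019 = 2.1714

T-interval: x̄ ± E = 56 ± 2.1714 = (53.8286, 58.1714)

Rounded to 2 decimal places:

(53.83, 58.17)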